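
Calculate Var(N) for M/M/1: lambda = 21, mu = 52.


rho = 21/52; Var(N) = rho/(1-rho)^2 = 1.14

1.14


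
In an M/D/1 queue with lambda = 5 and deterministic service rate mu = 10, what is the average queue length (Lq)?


M/D/1: Lq = rho^2 / (2*(1-rho)) where rho = 5/10; Lq = 0.25

0.25


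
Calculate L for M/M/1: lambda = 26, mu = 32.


rho = 26/32; L = rho/(1-rho) = 4.33

4.33


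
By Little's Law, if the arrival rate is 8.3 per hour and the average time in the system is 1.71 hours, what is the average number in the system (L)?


L = lambda * W = 8.3 * 1.71 = 14.19

14.19


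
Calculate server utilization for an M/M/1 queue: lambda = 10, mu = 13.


rho = lambda/mu = 10/13 = 0.7692

0.7692


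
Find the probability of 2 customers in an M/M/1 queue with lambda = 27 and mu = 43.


rho = 27/43; P(n) = (1-rho)*rho^n = (1-27/43)*(27/43)^2 = 0.1467

0.1467


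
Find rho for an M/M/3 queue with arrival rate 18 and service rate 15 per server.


rho = lambda/(c*mu) = 18/(3*15) = 0.4

0.4


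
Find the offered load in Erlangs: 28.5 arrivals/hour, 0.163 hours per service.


Offered load a = lambda * E[S] = 28.5 * 0.163 = 4.65 Erlangs

4.65 Erlangs


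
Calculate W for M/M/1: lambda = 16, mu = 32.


W = 1/(mu - lambda) = 1/(32 - 16) = 0.0625 hours

0.0625 hours


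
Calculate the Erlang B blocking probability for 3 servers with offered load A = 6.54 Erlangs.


B(N,A) = (A^N/N!) / sum(A^k/k!, k=0..N) with N=3, A=6.54 = 0.6171

0.6171


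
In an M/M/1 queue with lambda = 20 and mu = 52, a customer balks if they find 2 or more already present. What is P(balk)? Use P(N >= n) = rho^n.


P(N >= 2) = rho^2 = (20/52)^2 = 0.1479

0.1479


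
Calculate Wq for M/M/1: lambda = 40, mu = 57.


rho = 40/57; Wq = rho/(mu - lambda) = 0.0413 hours

0.0413 hours


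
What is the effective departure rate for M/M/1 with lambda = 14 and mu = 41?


For a stable queue (lambda < mu), throughput = lambda = 14 per hour

14 per hour


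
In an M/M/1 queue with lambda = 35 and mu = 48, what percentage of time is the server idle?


Idle fraction = (1 - rho) * 100 = (1 - 35/48) * 100 = 27.1%

27.1%


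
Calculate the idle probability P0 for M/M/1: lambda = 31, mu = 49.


P0 = 1 - rho = 1 - 31/49 = 0.3673

0.3673


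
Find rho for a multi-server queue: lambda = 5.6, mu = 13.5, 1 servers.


rho = lambda / (c * mu) = 5.6 / (1 * 13.5) = 0.4148

0.4148


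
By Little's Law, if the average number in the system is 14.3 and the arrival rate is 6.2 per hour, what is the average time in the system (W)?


W = L / lambda = 14.3 / 6.2 = 2.3065 hours

2.3065 hours


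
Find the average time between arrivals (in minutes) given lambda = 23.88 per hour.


Mean interarrival time = 60/lambda = 60/23.88 = 2.51 minutes

2.51 minutes


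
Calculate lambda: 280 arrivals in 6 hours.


lambda = total arrivals / time = 280 / 6 = 46.67 per hour

46.67 per hour


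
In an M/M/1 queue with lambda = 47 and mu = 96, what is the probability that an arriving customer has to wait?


P(wait) = rho = lambda/mu = 47/96 = 0.4896

0.4896


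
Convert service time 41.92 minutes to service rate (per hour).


mu = 60 / avg_service_time = 60 / 41.92 = 1.43 per hour

1.43 per hour


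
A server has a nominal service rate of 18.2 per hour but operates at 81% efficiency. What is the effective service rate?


Effective rate = mu * efficiency = 18.2 * 0.81 = 14.74 per hour

14.74 per hour


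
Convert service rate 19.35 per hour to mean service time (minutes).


Mean service time = 60/mu = 60/19.35 = 3.1 minutes

3.1 minutes


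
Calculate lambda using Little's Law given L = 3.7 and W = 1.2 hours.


lambda = L / W = 3.7 / 1.2 = 3.08 per hour

3.08 per hour


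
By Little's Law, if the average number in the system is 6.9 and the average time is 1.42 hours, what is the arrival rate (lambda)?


lambda = L / W = 6.9 / 1.42 = 4.86 per hour

4.86 per hour


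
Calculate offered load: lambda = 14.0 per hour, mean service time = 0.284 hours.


Offered load a = lambda * E[S] = 14.0 * 0.284 = 3.98 Erlangs

3.98 Erlangs


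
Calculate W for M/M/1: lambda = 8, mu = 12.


W = 1/(mu - lambda) = 1/(12 - 8) = 0.25 hours

0.25 hours


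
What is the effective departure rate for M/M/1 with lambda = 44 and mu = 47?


For a stable queue (lambda < mu), throughput = lambda = 44 per hour

44 per hour


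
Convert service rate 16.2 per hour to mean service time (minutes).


Mean service time = 60/mu = 60/16.2 = 3.7 minutes

3.7 minutes


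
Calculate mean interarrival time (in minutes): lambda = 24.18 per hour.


Mean interarrival time = 60/lambda = 60/24.18 = 2.48 minutes

2.48 minutes


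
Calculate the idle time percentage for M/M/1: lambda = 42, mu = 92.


Idle fraction = (1 - rho) * 100 = (1 - 42/92) * 100 = 54.3%

54.3%


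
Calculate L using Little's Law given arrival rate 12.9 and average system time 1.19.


L = lambda * W = 12.9 * 1.19 = 15.35

15.35


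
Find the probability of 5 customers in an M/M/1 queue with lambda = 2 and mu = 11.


rho = 2/11; P(n) = (1-rho)*rho^n = (1-2/11)*(2/11)^5 = 0.0002

0.0002


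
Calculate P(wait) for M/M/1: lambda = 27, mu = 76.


P(wait) = rho = lambda/mu = 27/76 = 0.3553

0.3553


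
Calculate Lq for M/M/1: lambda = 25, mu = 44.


rho = 25/44; Lq = rho^2/(1-rho) = 0.75

0.75


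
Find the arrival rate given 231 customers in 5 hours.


lambda = total arrivals / time = 231 / 5 = 46.2 per hour

46.2 per hour


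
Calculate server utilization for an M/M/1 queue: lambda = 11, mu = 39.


rho = lambda/mu = 11/39 = 0.2821

0.2821


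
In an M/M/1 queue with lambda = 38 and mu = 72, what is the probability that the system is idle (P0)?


P0 = 1 - rho = 1 - 38/72 = 0.4722

0.4722


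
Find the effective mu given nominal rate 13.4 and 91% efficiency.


Effective rate = mu * efficiency = 13.4 * 0.91 = 12.19 per hour

12.19 per hour


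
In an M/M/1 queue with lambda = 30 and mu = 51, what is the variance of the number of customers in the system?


rho = 30/51; Var(N) = rho/(1-rho)^2 = 3.47

3.47


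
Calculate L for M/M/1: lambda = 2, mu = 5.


rho = 2/5; L = rho/(1-rho) = 0.67

0.67


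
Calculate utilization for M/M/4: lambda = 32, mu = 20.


rho = lambda/(c*mu) = 32/(4*20) = 0.4

0.4


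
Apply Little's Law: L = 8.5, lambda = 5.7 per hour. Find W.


W = L / lambda = 8.5 / 5.7 = 1.4912 hours

1.4912 hours


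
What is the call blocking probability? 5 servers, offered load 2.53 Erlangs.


B(N,A) = (A^N/N!) / sum(A^k/k!, k=0..N) with N=5, A=2.53 = 0.072

0.072


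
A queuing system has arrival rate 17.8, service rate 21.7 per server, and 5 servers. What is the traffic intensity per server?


rho = lambda / (c * mu) = 17.8 / (5 * 21.7) = 0.1641

0.1641


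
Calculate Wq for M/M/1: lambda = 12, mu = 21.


rho = 12/21; Wq = rho/(mu - lambda) = 0.0635 hours

0.0635 hours


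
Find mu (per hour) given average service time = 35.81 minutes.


mu = 60 / avg_service_time = 60 / 35.81 = 1.68 per hour

1.68 per hour


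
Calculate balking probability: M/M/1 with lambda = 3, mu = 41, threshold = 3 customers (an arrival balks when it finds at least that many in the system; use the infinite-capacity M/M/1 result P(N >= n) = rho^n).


P(N >= 3) = rho^3 = (3/41)^3 = 0.0004

0.0004


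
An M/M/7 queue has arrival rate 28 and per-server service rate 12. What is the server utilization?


rho = lambda/(c*mu) = 28/(7*12) = 0.3333

0.3333


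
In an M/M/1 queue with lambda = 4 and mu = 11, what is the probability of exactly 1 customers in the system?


rho = 4/11; P(n) = (1-rho)*rho^n = (1-4/11)*(4/11)^1 = 0.2314

0.2314


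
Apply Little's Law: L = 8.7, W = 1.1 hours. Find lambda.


lambda = L / W = 8.7 / 1.1 = 7.91 per hour

7.91 per hour


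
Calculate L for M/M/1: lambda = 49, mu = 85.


rho = 49/85; L = rho/(1-rho) = 1.36

1.36


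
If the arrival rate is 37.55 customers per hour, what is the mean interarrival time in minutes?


Mean interarrival time = 60/lambda = 60/37.55 = 1.6 minutes

1.6 minutes


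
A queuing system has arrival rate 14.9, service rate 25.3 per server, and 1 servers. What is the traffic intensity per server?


rho = lambda / (c * mu) = 14.9 / (1 * 25.3) = 0.5889

0.5889


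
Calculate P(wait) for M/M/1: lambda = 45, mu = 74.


P(wait) = rho = lambda/mu = 45/74 = 0.6081

0.6081


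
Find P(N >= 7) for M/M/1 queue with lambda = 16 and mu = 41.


P(N >= 7) = rho^7 = (16/41)^7 = 0.0014

0.0014


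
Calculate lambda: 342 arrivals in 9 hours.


lambda = total arrivals / time = 342 / 9 = 38.0 per hour

38.0 per hour


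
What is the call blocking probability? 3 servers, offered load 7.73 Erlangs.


B(N,A) = (A^N/N!) / sum(A^k/k!, k=0..N) with N=3, A=7.73 = 0.666

0.666


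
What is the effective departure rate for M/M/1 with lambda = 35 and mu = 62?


For a stable queue (lambda < mu), throughput = lambda = 35 per hour

35 per hour


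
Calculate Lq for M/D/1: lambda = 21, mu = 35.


M/D/1: Lq = rho^2 / (2*(1-rho)) where rho = 21/35; Lq = 0.45

0.45


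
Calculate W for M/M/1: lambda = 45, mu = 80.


W = 1/(mu - lambda) = 1/(80 - 45) = 0.0286 hours

0.0286 hours


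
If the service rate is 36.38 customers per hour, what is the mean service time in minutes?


Mean service time = 60/mu = 60/36.38 = 1.65 minutes

1.65 minutes


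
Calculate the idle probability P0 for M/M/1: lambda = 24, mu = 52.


P0 = 1 - rho = 1 - 24/52 = 0.5385

0.5385


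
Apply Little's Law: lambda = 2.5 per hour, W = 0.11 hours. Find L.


L = lambda * W = 2.5 * 0.11 = 0.28

0.28


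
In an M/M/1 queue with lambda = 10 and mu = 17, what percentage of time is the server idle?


Idle fraction = (1 - rho) * 100 = (1 - 10/17) * 100 = 41.2%

41.2%


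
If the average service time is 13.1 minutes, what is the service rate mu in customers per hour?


mu = 60 / avg_service_time = 60 / 13.1 = 4.58 per hour

4.58 per hour


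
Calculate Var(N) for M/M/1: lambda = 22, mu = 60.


rho = 22/60; Var(N) = rho/(1-rho)^2 = 0.91

0.91


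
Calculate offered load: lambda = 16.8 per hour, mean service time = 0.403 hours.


Offered load a = lambda * E[S] = 16.8 * 0.403 = 6.77 Erlangs

6.77 Erlangs


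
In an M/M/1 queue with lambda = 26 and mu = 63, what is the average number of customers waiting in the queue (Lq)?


rho = 26/63; Lq = rho^2/(1-rho) = 0.29

0.29


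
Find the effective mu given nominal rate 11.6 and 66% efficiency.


Effective rate = mu * efficiency = 11.6 * 0.66 = 7.66 per hour

7.66 per hour


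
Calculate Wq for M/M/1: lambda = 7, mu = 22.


rho = 7/22; Wq = rho/(mu - lambda) = 0.0212 hours

0.0212 hours


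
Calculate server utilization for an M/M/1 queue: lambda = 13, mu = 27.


rho = lambda/mu = 13/27 = 0.4815

0.4815


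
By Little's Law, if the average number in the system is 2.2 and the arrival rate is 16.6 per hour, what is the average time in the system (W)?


W = L / lambda = 2.2 / 16.6 = 0.1325 hours

0.1325 hours


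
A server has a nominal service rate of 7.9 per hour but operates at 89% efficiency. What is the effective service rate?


Effective rate = mu * efficiency = 7.9 * 0.89 = 7.03 per hour

7.03 per hour


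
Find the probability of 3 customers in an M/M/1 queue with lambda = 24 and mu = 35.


rho = 24/35; P(n) = (1-rho)*rho^n = (1-24/35)*(24/35)^3 = 0.1013

0.1013


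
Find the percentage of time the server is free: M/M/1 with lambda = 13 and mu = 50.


Idle fraction = (1 - rho) * 100 = (1 - 13/50) * 100 = 74.0%

74.0%


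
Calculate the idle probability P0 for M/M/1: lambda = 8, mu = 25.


P0 = 1 - rho = 1 - 8/25 = 0.68

0.68


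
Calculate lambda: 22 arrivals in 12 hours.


lambda = total arrivals / time = 22 / 12 = 1.83 per hour

1.83 per hour


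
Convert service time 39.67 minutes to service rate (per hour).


mu = 60 / avg_service_time = 60 / 39.67 = 1.51 per hour

1.51 per hour


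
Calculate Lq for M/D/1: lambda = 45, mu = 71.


M/D/1: Lq = rho^2 / (2*(1-rho)) where rho = 45/71; Lq = 0.55

0.55


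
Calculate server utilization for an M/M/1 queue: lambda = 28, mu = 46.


rho = lambda/mu = 28/46 = 0.6087

0.6087


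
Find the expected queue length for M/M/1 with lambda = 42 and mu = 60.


rho = 42/60; Lq = rho^2/(1-rho) = 1.63

1.63


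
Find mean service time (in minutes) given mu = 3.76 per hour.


Mean service time = 60/mu = 60/3.76 = 15.96 minutes

15.96 minutes


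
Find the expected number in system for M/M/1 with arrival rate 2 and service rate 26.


rho = 2/26; L = rho/(1-rho) = 0.08

0.08


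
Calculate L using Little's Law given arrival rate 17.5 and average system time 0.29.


L = lambda * W = 17.5 * 0.29 = 5.08

5.08


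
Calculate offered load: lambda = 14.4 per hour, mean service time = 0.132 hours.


Offered load a = lambda * E[S] = 14.4 * 0.132 = 1.9 Erlangs

1.9 Erlangs


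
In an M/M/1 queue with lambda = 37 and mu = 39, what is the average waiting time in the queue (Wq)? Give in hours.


rho = 37/39; Wq = rho/(mu - lambda) = 0.4744 hours

0.4744 hours


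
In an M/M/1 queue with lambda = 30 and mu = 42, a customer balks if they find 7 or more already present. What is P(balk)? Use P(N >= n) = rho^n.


P(N >= 7) = rho^7 = (30/42)^7 = 0.0949

0.0949


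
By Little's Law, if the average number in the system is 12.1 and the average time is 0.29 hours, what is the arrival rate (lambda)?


lambda = L / W = 12.1 / 0.29 = 41.72 per hour

41.72 per hour


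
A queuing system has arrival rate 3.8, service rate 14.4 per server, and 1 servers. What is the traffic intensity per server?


rho = lambda / (c * mu) = 3.8 / (1 * 14.4) = 0.2639

0.2639


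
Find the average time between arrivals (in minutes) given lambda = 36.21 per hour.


Mean interarrival time = 60/lambda = 60/36.21 = 1.66 minutes

1.66 minutes


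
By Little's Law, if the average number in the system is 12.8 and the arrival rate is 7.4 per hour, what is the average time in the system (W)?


W = L / lambda = 12.8 / 7.4 = 1.7297 hours

1.7297 hours


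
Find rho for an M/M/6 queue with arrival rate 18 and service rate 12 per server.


rho = lambda/(c*mu) = 18/(6*12) = 0.25

0.25


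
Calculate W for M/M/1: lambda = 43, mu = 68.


W = 1/(mu - lambda) = 1/(68 - 43) = 0.04 hours

0.04 hours


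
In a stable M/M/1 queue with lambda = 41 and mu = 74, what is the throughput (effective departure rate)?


For a stable queue (lambda < mu), throughput = lambda = 41 per hour

41 per hour


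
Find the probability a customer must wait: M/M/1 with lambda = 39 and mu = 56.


P(wait) = rho = lambda/mu = 39/56 = 0.6964

0.6964


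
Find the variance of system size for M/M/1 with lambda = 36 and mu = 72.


rho = 36/72; Var(N) = rho/(1-rho)^2 = 2.0

2.0


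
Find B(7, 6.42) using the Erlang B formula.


B(N,A) = (A^N/N!) / sum(A^k/k!, k=0..N) with N=7, A=6.42 = 0.2122

0.2122


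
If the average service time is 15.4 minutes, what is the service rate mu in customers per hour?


mu = 60 / avg_service_time = 60 / 15.4 = 3.9 per hour

3.9 per hour


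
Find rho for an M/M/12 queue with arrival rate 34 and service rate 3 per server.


rho = lambda/(c*mu) = 34/(12*3) = 0.9444

0.9444


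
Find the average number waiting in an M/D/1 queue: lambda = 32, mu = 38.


M/D/1: Lq = rho^2 / (2*(1-rho)) where rho = 32/38; Lq = 2.25

2.25


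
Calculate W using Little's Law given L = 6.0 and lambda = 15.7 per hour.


W = L / lambda = 6.0 / 15.7 = 0.3822 hours

0.3822 hours


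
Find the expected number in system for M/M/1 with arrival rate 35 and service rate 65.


rho = 35/65; L = rho/(1-rho) = 1.17

1.17


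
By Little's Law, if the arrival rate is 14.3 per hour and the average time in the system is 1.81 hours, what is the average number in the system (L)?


L = lambda * W = 14.3 * 1.81 = 25.88

25.88


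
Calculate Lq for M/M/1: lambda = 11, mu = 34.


rho = 11/34; Lq = rho^2/(1-rho) = 0.15

0.15


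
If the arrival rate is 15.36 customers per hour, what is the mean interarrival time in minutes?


Mean interarrival time = 60/lambda = 60/15.36 = 3.91 minutes

3.91 minutes


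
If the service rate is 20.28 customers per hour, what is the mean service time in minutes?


Mean service time = 60/mu = 60/20.28 = 2.96 minutes

2.96 minutes


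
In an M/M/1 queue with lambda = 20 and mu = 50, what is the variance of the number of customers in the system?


rho = 20/50; Var(N) = rho/(1-rho)^2 = 1.11

1.11


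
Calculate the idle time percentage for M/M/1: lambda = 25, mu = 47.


Idle fraction = (1 - rho) * 100 = (1 - 25/47) * 100 = 46.8%

46.8%


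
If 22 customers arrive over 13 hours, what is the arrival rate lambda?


lambda = total arrivals / time = 22 / 13 = 1.69 per hour

1.69 per hour


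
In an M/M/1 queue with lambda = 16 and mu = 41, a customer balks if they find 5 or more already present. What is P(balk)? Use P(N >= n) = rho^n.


P(N >= 5) = rho^5 = (16/41)^5 = 0.0091

0.0091


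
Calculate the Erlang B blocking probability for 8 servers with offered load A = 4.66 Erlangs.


B(N,A) = (A^N/N!) / sum(A^k/k!, k=0..N) with N=8, A=4.66 = 0.0549

0.0549


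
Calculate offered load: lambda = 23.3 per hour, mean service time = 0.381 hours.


Offered load a = lambda * E[S] = 23.3 * 0.381 = 8.88 Erlangs

8.88 Erlangs


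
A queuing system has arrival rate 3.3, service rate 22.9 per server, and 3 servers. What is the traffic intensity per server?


rho = lambda / (c * mu) = 3.3 / (3 * 22.9) = 0.048

0.048


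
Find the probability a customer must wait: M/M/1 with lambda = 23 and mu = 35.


P(wait) = rho = lambda/mu = 23/35 = 0.6571

0.6571


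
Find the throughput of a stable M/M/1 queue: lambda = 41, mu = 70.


For a stable queue (lambda < mu), throughput = lambda = 41 per hour

41 per hour


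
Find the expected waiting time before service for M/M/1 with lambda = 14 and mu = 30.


rho = 14/30; Wq = rho/(mu - lambda) = 0.0292 hours

0.0292 hours


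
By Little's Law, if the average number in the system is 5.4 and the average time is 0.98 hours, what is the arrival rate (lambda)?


lambda = L / W = 5.4 / 0.98 = 5.51 per hour

5.51 per hour


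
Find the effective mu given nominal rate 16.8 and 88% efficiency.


Effective rate = mu * efficiency = 16.8 * 0.88 = 14.78 per hour

14.78 per hour


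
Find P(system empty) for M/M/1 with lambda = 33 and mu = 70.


P0 = 1 - rho = 1 - 33/70 = 0.5286

0.5286


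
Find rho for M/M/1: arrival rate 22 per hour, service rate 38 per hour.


rho = lambda/mu = 22/38 = 0.5789

0.5789


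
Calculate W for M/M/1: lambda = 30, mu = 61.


W = 1/(mu - lambda) = 1/(61 - 30) = 0.0323 hours

0.0323 hours


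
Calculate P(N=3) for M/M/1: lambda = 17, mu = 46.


rho = 17/46; P(n) = (1-rho)*rho^n = (1-17/46)*(17/46)^3 = 0.0318

0.0318


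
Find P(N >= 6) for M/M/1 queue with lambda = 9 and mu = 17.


P(N >= 6) = rho^6 = (9/17)^6 = 0.022

0.022


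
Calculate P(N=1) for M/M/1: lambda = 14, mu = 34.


rho = 14/34; P(n) = (1-rho)*rho^n = (1-14/34)*(14/34)^1 = 0.2422

0.2422


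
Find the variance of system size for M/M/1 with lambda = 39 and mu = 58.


rho = 39/58; Var(N) = rho/(1-rho)^2 = 6.27

6.27


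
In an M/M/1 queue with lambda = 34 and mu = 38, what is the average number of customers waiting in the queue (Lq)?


rho = 34/38; Lq = rho^2/(1-rho) = 7.61

7.61


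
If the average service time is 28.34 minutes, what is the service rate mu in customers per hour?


mu = 60 / avg_service_time = 60 / 28.34 = 2.12 per hour

2.12 per hour


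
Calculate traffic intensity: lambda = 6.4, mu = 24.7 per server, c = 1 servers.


rho = lambda / (c * mu) = 6.4 / (1 * 24.7) = 0.2591

0.2591


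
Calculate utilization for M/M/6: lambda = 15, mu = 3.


rho = lambda/(c*mu) = 15/(6*3) = 0.8333

0.8333


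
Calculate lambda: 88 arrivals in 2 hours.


lambda = total arrivals / time = 88 / 2 = 44.0 per hour

44.0 per hour


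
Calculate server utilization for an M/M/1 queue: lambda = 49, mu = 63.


rho = lambda/mu = 49/63 = 0.7778

0.7778


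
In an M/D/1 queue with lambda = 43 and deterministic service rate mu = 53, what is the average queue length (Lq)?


M/D/1: Lq = rho^2 / (2*(1-rho)) where rho = 43/53; Lq = 1.74

1.74


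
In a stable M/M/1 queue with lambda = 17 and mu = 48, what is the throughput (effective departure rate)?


For a stable queue (lambda < mu), throughput = lambda = 17 per hour

17 per hour


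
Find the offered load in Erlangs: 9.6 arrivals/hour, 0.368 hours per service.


Offered load a = lambda * E[S] = 9.6 * 0.368 = 3.53 Erlangs

3.53 Erlangs


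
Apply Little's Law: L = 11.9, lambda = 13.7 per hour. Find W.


W = L / lambda = 11.9 / 13.7 = 0.8686 hours

0.8686 hours


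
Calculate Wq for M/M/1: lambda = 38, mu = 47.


rho = 38/47; Wq = rho/(mu - lambda) = 0.0898 hours

0.0898 hours


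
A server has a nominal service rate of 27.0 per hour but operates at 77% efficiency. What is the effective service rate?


Effective rate = mu * efficiency = 27.0 * 0.77 = 20.79 per hour

20.79 per hour


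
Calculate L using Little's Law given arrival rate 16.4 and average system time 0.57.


L = lambda * W = 16.4 * 0.57 = 9.35

9.35


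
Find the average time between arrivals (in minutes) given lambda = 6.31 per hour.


Mean interarrival time = 60/lambda = 60/6.31 = 9.51 minutes

9.51 minutes


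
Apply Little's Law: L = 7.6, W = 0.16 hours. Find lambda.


lambda = L / W = 7.6 / 0.16 = 47.5 per hour

47.5 per hour


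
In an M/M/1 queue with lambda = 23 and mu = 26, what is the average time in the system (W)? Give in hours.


W = 1/(mu - lambda) = 1/(26 - 23) = 0.3333 hours

0.3333 hours


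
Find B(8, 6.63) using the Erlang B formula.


B(N,A) = (A^N/N!) / sum(A^k/k!, k=0..N) with N=8, A=6.63 = 0.1575

0.1575


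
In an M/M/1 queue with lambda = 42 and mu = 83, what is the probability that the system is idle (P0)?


P0 = 1 - rho = 1 - 42/83 = 0.494

0.494


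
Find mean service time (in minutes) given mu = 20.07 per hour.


Mean service time = 60/mu = 60/20.07 = 2.99 minutes

2.99 minutes


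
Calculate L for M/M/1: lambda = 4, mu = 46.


rho = 4/46; L = rho/(1-rho) = 0.1

0.1


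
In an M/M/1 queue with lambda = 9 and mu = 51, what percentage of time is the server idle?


Idle fraction = (1 - rho) * 100 = (1 - 9/51) * 100 = 82.4%

82.4%


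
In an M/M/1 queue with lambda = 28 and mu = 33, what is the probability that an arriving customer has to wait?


P(wait) = rho = lambda/mu = 28/33 = 0.8485

0.8485


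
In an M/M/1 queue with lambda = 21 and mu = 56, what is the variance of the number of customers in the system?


rho = 21/56; Var(N) = rho/(1-rho)^2 = 0.96

0.96


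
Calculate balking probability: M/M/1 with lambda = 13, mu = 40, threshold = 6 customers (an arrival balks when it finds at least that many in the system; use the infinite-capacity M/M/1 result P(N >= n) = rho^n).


P(N >= 6) = rho^6 = (13/40)^6 = 0.0012

0.0012


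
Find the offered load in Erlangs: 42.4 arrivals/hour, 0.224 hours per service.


Offered load a = lambda * E[S] = 42.4 * 0.224 = 9.5 Erlangs

9.5 Erlangs


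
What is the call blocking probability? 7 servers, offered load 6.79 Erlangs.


B(N,A) = (A^N/N!) / sum(A^k/k!, k=0..N) with N=7, A=6.79 = 0.2358

0.2358


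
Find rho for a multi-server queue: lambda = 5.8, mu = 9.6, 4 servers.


rho = lambda / (c * mu) = 5.8 / (4 * 9.6) = 0.151

0.151


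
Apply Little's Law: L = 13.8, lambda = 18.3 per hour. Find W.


W = L / lambda = 13.8 / 18.3 = 0.7541 hours

0.7541 hours


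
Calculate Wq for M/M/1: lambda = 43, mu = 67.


rho = 43/67; Wq = rho/(mu - lambda) = 0.0267 hours

0.0267 hours


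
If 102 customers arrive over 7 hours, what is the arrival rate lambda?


lambda = total arrivals / time = 102 / 7 = 14.57 per hour

14.57 per hour


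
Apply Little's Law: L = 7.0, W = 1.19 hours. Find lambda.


lambda = L / W = 7.0 / 1.19 = 5.88 per hour

5.88 per hour


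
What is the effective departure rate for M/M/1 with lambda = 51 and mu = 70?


For a stable queue (lambda < mu), throughput = lambda = 51 per hour

51 per hour


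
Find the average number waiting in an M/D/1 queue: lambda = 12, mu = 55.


M/D/1: Lq = rho^2 / (2*(1-rho)) where rho = 12/55; Lq = 0.03

0.03


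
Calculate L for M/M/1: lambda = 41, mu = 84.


rho = 41/84; L = rho/(1-rho) = 0.95

0.95


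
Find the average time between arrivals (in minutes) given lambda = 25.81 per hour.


Mean interarrival time = 60/lambda = 60/25.81 = 2.32 minutes

2.32 minutes


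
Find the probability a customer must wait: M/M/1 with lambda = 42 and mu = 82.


P(wait) = rho = lambda/mu = 42/82 = 0.5122

0.5122


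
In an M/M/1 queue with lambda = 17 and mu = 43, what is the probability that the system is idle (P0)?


P0 = 1 - rho = 1 - 17/43 = 0.6047

0.6047


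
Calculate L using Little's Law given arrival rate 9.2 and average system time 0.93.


L = lambda * W = 9.2 * 0.93 = 8.56

8.56


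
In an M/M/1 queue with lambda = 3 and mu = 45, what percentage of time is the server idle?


Idle fraction = (1 - rho) * 100 = (1 - 3/45) * 100 = 93.3%

93.3%


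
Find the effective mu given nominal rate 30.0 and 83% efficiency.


Effective rate = mu * efficiency = 30.0 * 0.83 = 24.9 per hour

24.9 per hour


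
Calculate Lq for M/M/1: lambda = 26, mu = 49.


rho = 26/49; Lq = rho^2/(1-rho) = 0.6

0.6


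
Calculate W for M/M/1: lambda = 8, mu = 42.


W = 1/(mu - lambda) = 1/(42 - 8) = 0.0294 hours

0.0294 hours


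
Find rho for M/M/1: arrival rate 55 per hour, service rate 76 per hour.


rho = lambda/mu = 55/76 = 0.7237

0.7237


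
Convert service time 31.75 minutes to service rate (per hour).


mu = 60 / avg_service_time = 60 / 31.75 = 1.89 per hour

1.89 per hour


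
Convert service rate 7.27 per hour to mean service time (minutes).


Mean service time = 60/mu = 60/7.27 = 8.25 minutes

8.25 minutes


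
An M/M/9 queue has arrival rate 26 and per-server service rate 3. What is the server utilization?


rho = lambda/(c*mu) = 26/(9*3) = 0.963

0.963


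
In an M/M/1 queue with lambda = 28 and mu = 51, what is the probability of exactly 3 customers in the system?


rho = 28/51; P(n) = (1-rho)*rho^n = (1-28/51)*(28/51)^3 = 0.0746

0.0746


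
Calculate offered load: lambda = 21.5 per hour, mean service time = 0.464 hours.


Offered load a = lambda * E[S] = 21.5 * 0.464 = 9.98 Erlangs

9.98 Erlangs


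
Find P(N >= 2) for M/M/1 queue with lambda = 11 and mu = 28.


P(N >= 2) = rho^2 = (11/28)^2 = 0.1543

0.1543


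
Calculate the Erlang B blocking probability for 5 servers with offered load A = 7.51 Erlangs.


B(N,A) = (A^N/N!) / sum(A^k/k!, k=0..N) with N=5, A=7.51 = 0.4536

0.4536


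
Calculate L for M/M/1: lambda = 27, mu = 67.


rho = 27/67; L = rho/(1-rho) = 0.68

0.68


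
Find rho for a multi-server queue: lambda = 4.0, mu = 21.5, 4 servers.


rho = lambda / (c * mu) = 4.0 / (4 * 21.5) = 0.0465

0.0465


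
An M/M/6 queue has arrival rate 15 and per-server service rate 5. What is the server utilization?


rho = lambda/(c*mu) = 15/(6*5) = 0.5

0.5


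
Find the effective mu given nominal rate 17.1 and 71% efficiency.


Effective rate = mu * efficiency = 17.1 * 0.71 = 12.14 per hour

12.14 per hour


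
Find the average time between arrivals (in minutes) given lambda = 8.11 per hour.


Mean interarrival time = 60/lambda = 60/8.11 = 7.4 minutes

7.4 minutes


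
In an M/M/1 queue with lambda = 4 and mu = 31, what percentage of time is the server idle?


Idle fraction = (1 - rho) * 100 = (1 - 4/31) * 100 = 87.1%

87.1%


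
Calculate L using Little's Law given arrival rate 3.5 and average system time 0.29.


L = lambda * W = 3.5 * 0.29 = 1.02

1.02


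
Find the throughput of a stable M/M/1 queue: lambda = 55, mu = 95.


For a stable queue (lambda < mu), throughput = lambda = 55 per hour

55 per hour


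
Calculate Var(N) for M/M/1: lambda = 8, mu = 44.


rho = 8/44; Var(N) = rho/(1-rho)^2 = 0.27

0.27


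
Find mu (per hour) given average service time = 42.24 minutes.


mu = 60 / avg_service_time = 60 / 42.24 = 1.42 per hour

1.42 per hour


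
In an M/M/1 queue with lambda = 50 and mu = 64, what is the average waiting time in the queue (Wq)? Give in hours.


rho = 50/64; Wq = rho/(mu - lambda) = 0.0558 hours

0.0558 hours


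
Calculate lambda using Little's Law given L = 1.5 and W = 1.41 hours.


lambda = L / W = 1.5 / 1.41 = 1.06 per hour

1.06 per hour


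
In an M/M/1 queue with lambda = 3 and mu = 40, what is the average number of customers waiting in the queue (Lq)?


rho = 3/40; Lq = rho^2/(1-rho) = 0.01

0.01


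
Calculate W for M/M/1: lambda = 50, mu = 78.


W = 1/(mu - lambda) = 1/(78 - 50) = 0.0357 hours

0.0357 hours


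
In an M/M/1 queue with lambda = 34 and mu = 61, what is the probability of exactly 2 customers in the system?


rho = 34/61; P(n) = (1-rho)*rho^n = (1-34/61)*(34/61)^2 = 0.1375

0.1375


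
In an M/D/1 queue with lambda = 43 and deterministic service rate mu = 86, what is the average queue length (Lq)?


M/D/1: Lq = rho^2 / (2*(1-rho)) where rho = 43/86; Lq = 0.25

0.25


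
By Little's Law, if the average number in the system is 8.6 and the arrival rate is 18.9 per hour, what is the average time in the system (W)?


W = L / lambda = 8.6 / 18.9 = 0.455 hours

0.455 hours


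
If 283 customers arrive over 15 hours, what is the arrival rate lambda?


lambda = total arrivals / time = 283 / 15 = 18.87 per hour

18.87 per hour


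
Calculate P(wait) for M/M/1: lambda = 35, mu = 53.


P(wait) = rho = lambda/mu = 35/53 = 0.6604

0.6604


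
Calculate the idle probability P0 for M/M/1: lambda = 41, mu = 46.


P0 = 1 - rho = 1 - 41/46 = 0.1087

0.1087


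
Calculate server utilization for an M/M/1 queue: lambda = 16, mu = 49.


rho = lambda/mu = 16/49 = 0.3265

0.3265


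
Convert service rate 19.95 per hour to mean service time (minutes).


Mean service time = 60/mu = 60/19.95 = 3.01 minutes

3.01 minutes


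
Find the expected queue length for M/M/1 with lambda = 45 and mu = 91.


rho = 45/91; Lq = rho^2/(1-rho) = 0.48

0.48


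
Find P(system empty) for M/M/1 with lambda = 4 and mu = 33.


P0 = 1 - rho = 1 - 4/33 = 0.8788

0.8788


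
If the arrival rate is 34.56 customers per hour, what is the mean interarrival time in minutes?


Mean interarrival time = 60/lambda = 60/34.56 = 1.74 minutes

1.74 minutes


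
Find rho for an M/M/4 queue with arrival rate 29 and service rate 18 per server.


rho = lambda/(c*mu) = 29/(4*18) = 0.4028

0.4028


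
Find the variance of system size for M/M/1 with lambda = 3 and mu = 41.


rho = 3/41; Var(N) = rho/(1-rho)^2 = 0.09

0.09


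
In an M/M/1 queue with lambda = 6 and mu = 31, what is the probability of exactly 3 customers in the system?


rho = 6/31; P(n) = (1-rho)*rho^n = (1-6/31)*(6/31)^3 = 0.0058

0.0058


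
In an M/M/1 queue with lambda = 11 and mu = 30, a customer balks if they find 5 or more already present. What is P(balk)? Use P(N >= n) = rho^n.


P(N >= 5) = rho^5 = (11/30)^5 = 0.0066

0.0066


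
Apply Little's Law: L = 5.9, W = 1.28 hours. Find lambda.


lambda = L / W = 5.9 / 1.28 = 4.61 per hour

4.61 per hour


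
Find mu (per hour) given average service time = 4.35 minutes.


mu = 60 / avg_service_time = 60 / 4.35 = 13.79 per hour

13.79 per hour


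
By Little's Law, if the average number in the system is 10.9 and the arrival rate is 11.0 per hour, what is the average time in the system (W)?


W = L / lambda = 10.9 / 11.0 = 0.9909 hours

0.9909 hours


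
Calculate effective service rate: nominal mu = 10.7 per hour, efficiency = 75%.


Effective rate = mu * efficiency = 10.7 * 0.75 = 8.03 per hour

8.03 per hour


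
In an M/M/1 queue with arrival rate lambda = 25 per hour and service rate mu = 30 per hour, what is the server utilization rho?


rho = lambda/mu = 25/30 = 0.8333

0.8333


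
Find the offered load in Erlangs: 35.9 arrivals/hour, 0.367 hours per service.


Offered load a = lambda * E[S] = 35.9 * 0.367 = 13.18 Erlangs

13.18 Erlangs


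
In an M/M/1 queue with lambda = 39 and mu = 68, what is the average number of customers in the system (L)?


rho = 39/68; L = rho/(1-rho) = 1.34

1.34


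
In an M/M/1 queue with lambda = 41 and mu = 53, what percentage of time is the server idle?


Idle fraction = (1 - rho) * 100 = (1 - 41/53) * 100 = 22.6%

22.6%


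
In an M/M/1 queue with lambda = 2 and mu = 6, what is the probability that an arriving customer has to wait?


P(wait) = rho = lambda/mu = 2/6 = 0.3333

0.3333


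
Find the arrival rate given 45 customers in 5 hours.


lambda = total arrivals / time = 45 / 5 = 9.0 per hour

9.0 per hour


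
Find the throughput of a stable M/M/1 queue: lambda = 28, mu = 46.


For a stable queue (lambda < mu), throughput = lambda = 28 per hour

28 per hour


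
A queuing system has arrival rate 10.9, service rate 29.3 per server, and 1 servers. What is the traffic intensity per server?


rho = lambda / (c * mu) = 10.9 / (1 * 29.3) = 0.372

0.372


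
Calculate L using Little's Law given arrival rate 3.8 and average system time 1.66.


L = lambda * W = 3.8 * 1.66 = 6.31

6.31


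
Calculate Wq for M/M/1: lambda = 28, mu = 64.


rho = 28/64; Wq = rho/(mu - lambda) = 0.0122 hours

0.0122 hours


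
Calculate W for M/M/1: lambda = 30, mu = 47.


W = 1/(mu - lambda) = 1/(47 - 30) = 0.0588 hours

0.0588 hours


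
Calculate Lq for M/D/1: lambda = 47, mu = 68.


M/D/1: Lq = rho^2 / (2*(1-rho)) where rho = 47/68; Lq = 0.77

0.77


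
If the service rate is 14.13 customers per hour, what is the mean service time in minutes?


Mean service time = 60/mu = 60/14.13 = 4.25 minutes

4.25 minutes


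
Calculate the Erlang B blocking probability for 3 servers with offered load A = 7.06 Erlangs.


B(N,A) = (A^N/N!) / sum(A^k/k!, k=0..N) with N=3, A=7.06 = 0.6401

0.6401


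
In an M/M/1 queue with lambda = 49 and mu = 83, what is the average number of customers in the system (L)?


rho = 49/83; L = rho/(1-rho) = 1.44

1.44


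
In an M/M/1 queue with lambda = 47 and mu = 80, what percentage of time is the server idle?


Idle fraction = (1 - rho) * 100 = (1 - 47/80) * 100 = 41.3%

41.3%


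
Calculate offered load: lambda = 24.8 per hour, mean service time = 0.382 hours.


Offered load a = lambda * E[S] = 24.8 * 0.382 = 9.47 Erlangs

9.47 Erlangs


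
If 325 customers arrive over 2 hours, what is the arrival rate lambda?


lambda = total arrivals / time = 325 / 2 = 162.5 per hour

162.5 per hour


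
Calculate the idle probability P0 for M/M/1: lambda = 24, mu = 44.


P0 = 1 - rho = 1 - 24/44 = 0.4545

0.4545


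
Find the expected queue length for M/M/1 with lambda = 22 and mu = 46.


rho = 22/46; Lq = rho^2/(1-rho) = 0.44

0.44


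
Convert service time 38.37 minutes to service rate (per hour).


mu = 60 / avg_service_time = 60 / 38.37 = 1.56 per hour

1.56 per hour


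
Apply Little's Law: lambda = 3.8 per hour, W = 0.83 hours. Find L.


L = lambda * W = 3.8 * 0.83 = 3.15

3.15


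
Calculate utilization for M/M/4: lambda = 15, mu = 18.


rho = lambda/(c*mu) = 15/(4*18) = 0.2083

0.2083


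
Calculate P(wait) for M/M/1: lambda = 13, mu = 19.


P(wait) = rho = lambda/mu = 13/19 = 0.6842

0.6842


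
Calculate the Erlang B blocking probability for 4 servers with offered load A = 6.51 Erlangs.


B(N,A) = (A^N/N!) / sum(A^k/k!, k=0..N) with N=4, A=6.51 = 0.5005

0.5005


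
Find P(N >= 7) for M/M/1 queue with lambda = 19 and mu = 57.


P(N >= 7) = rho^7 = (19/57)^7 = 0.0005

0.0005


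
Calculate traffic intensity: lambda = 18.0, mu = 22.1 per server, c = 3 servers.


rho = lambda / (c * mu) = 18.0 / (3 * 22.1) = 0.2715

0.2715


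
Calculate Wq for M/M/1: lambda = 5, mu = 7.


rho = 5/7; Wq = rho/(mu - lambda) = 0.3571 hours

0.3571 hours


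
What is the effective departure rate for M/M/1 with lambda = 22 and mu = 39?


For a stable queue (lambda < mu), throughput = lambda = 22 per hour

22 per hour


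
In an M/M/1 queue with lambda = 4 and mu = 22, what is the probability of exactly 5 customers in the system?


rho = 4/22; P(n) = (1-rho)*rho^n = (1-4/22)*(4/22)^5 = 0.0002

0.0002


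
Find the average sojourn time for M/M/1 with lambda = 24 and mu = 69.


W = 1/(mu - lambda) = 1/(69 - 24) = 0.0222 hours

0.0222 hours


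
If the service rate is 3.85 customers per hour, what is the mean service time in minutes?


Mean service time = 60/mu = 60/3.85 = 15.58 minutes

15.58 minutes


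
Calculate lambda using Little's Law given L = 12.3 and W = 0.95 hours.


lambda = L / W = 12.3 / 0.95 = 12.95 per hour

12.95 per hour


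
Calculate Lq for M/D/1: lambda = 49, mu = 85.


M/D/1: Lq = rho^2 / (2*(1-rho)) where rho = 49/85; Lq = 0.39

0.39


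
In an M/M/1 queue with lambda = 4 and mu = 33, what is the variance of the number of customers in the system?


rho = 4/33; Var(N) = rho/(1-rho)^2 = 0.16

0.16


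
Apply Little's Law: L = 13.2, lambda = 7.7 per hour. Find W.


W = L / lambda = 13.2 / 7.7 = 1.7143 hours

1.7143 hours


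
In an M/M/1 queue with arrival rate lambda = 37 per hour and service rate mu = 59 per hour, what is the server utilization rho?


rho = lambda/mu = 37/59 = 0.6271

0.6271


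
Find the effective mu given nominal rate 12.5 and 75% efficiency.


Effective rate = mu * efficiency = 12.5 * 0.75 = 9.38 per hour

9.38 per hour


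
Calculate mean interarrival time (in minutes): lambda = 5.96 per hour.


Mean interarrival time = 60/lambda = 60/5.96 = 10.07 minutes

10.07 minutes


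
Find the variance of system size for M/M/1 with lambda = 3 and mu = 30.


rho = 3/30; Var(N) = rho/(1-rho)^2 = 0.12

0.12


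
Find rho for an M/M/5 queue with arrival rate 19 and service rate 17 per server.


rho = lambda/(c*mu) = 19/(5*17) = 0.2235

0.2235


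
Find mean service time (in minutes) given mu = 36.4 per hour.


Mean service time = 60/mu = 60/36.4 = 1.65 minutes

1.65 minutes


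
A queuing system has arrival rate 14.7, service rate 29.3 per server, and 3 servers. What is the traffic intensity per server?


rho = lambda / (c * mu) = 14.7 / (3 * 29.3) = 0.1672

0.1672


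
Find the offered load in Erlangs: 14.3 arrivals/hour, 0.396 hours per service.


Offered load a = lambda * E[S] = 14.3 * 0.396 = 5.66 Erlangs

5.66 Erlangs


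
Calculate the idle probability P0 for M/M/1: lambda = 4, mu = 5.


P0 = 1 - rho = 1 - 4/5 = 0.2

0.2


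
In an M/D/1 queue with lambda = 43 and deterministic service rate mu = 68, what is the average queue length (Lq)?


M/D/1: Lq = rho^2 / (2*(1-rho)) where rho = 43/68; Lq = 0.54

0.54
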